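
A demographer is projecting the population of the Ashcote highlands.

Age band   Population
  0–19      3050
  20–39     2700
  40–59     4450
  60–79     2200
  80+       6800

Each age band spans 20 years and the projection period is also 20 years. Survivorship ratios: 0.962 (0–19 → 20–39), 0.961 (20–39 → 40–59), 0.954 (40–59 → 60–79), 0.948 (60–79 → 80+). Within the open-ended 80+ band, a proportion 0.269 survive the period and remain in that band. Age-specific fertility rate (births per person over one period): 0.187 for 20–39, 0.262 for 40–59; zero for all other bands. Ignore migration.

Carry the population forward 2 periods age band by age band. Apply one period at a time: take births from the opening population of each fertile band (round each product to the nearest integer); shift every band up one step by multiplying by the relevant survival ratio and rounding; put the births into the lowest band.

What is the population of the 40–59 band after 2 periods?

(Bands numbered youngest = 1 to oldest = 5.)
— Period 1 —
Births: 2700 × 0.187 = 505, 4450 × 0.262 = 1166 — total 1671
Band 2: 3050 × 0.962 = 2934
Band 3: 2700 × 0.961 = 2595
Band 4: 4450 × 0.954 = 4245
Band 5: 2200 × 0.948 + 6800 × 0.269 = 2086 + 1829 = 3915
End of period: [1671, 2934, 2595, 4245, 3915]
— Period 2 —
Births: 2934 × 0.187 = 549, 2595 × 0.262 = 680 — total 1229
Band 2: 1671 × 0.962 = 1608
Band 3: 2934 × 0.961 = 2820
Band 4: 2595 × 0.954 = 2476
Band 5: 4245 × 0.948 + 3915 × 0.269 = 4024 + 1053 = 5077
End of period: [1229, 1608, 2820, 2476, 5077]

2820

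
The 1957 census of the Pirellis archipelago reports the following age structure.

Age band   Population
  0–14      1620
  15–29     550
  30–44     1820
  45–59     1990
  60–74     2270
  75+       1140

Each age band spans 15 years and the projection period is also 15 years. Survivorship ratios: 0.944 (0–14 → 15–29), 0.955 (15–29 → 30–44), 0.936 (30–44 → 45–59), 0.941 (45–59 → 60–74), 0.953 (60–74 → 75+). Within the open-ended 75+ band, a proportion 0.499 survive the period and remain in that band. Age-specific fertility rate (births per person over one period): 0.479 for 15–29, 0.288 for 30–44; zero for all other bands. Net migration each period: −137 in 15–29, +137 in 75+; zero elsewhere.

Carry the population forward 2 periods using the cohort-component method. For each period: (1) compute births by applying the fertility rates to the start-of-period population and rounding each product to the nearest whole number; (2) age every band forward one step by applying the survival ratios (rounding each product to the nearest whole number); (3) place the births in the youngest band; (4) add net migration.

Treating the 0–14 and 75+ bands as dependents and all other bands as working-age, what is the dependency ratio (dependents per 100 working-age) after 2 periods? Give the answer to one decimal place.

103.5

Numbering the bands 1..6 from youngest to oldest:
— Period 1 —
Births: 550 * 0.479 = 263 ; 1820 * 0.288 = 524 — total 787
Band 2: 1620 * 0.944 = 1529
Band 3: 550 * 0.955 = 525
Band 4: 1820 * 0.936 = 1704
Band 5: 1990 * 0.941 = 1873
Band 6: 2270 * 0.953 + 1140 * 0.499 = 2163 + 569 = 2732
Net migration: Band 2 − 137 → 1392; Band 6 + 137 → 2869
→ [787, 1392, 525, 1704, 1873, 2869]
— Period 2 —
Births: 1392 * 0.479 = 667 ; 525 * 0.288 = 151 — total 818
Band 2: 787 * 0.944 = 743
Band 3: 1392 * 0.955 = 1329
Band 4: 525 * 0.936 = 491
Band 5: 1704 * 0.941 = 1603
Band 6: 1873 * 0.953 + 2869 * 0.499 = 1785 + 1432 = 3217
Net migration: Band 2 − 137 → 606; Band 6 + 137 → 3354
→ [818, 606, 1329, 491, 1603, 3354]
Dependents (band 0–14 + band 75+) = 818 + 3354 = 4172; working-age = 4029; ratio = 4172/4029 × 100 = 103.5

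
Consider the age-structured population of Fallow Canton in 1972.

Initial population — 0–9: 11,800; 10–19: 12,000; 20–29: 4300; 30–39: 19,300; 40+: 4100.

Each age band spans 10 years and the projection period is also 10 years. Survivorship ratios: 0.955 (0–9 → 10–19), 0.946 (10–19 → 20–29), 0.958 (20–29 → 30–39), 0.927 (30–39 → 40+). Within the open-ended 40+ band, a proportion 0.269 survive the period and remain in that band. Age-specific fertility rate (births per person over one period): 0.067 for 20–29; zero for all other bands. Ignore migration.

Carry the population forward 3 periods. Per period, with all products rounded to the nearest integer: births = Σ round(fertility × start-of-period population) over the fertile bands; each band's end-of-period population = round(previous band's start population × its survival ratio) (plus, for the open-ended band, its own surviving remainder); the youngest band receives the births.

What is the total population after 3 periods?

24395

(Bands numbered youngest = 1 to oldest = 5.)
— Period 1 —
Births: 4300 × 0.067 = 288
Band 2: 11800 × 0.955 = 11269
Band 3: 12000 × 0.946 = 11352
Band 4: 4300 × 0.958 = 4119
Band 5: 19300 × 0.927 + 4100 × 0.269 = 17891 + 1103 = 18994
Giving 288 / 11269 / 11352 / 4119 / 18994.
— Period 2 —
Births: 11352 × 0.067 = 761
Band 2: 288 × 0.955 = 275
Band 3: 11269 × 0.946 = 10660
Band 4: 11352 × 0.958 = 10875
Band 5: 4119 × 0.927 + 18994 × 0.269 = 3818 + 5109 = 8927
Giving 761 / 275 / 10660 / 10875 / 8927.
— Period 3 —
Births: 10660 × 0.067 = 714
Band 2: 761 × 0.955 = 727
Band 3: 275 × 0.946 = 260
Band 4: 10660 × 0.958 = 10212
Band 5: 10875 × 0.927 + 8927 × 0.269 = 10081 + 2401 = 12482
Giving 714 / 727 / 260 / 10212 / 12482.
Total after period 3: 714 + 727 + 260 + 10212 + 12482 = 24395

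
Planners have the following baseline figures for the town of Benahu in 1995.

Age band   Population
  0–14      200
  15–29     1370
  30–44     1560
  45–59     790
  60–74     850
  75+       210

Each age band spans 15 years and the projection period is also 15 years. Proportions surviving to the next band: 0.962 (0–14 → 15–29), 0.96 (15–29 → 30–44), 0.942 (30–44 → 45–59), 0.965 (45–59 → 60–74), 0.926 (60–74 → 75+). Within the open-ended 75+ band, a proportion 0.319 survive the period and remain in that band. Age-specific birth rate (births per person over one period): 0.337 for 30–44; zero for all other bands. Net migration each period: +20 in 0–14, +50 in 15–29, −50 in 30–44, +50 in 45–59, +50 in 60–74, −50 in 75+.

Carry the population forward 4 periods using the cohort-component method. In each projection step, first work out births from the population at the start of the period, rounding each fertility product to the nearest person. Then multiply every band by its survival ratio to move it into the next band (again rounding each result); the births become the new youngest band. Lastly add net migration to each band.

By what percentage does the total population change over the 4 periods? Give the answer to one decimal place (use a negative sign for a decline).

-36.7

Period 1:
Births: 1560 × 0.337 = 526
15–29: 200 × 0.962 = 192
30–44: 1370 × 0.96 = 1315
45–59: 1560 × 0.942 = 1470
60–74: 790 × 0.965 = 762
75+: 850 × 0.926 + 210 × 0.319 = 787 + 67 = 854
Net migration: 0–14 + 20 → 546; 15–29 + 50 → 242; 30–44 − 50 → 1265; 45–59 + 50 → 1520; 60–74 + 50 → 812; 75+ − 50 → 804
Giving 546 / 242 / 1265 / 1520 / 812 / 804.
Period 2:
Births: 1265 × 0.337 = 426
15–29: 546 × 0.962 = 525
30–44: 242 × 0.96 = 232
45–59: 1265 × 0.942 = 1192
60–74: 1520 × 0.965 = 1467
75+: 812 × 0.926 + 804 × 0.319 = 752 + 256 = 1008
Net migration: 0–14 + 20 → 446; 15–29 + 50 → 575; 30–44 − 50 → 182; 45–59 + 50 → 1242; 60–74 + 50 → 1517; 75+ − 50 → 958
Giving 446 / 575 / 182 / 1242 / 1517 / 958.
Period 3:
Births: 182 × 0.337 = 61
15–29: 446 × 0.962 = 429
30–44: 575 × 0.96 = 552
45–59: 182 × 0.942 = 171
60–74: 1242 × 0.965 = 1199
75+: 1517 × 0.926 + 958 × 0.319 = 1405 + 306 = 1711
Net migration: 0–14 + 20 → 81; 15–29 + 50 → 479; 30–44 − 50 → 502; 45–59 + 50 → 221; 60–74 + 50 → 1249; 75+ − 50 → 1661
Giving 81 / 479 / 502 / 221 / 1249 / 1661.
Period 4:
Births: 502 × 0.337 = 169
15–29: 81 × 0.962 = 78
30–44: 479 × 0.96 = 460
45–59: 502 × 0.942 = 473
60–74: 221 × 0.965 = 213
75+: 1249 × 0.926 + 1661 × 0.319 = 1157 + 530 = 1687
Net migration: 0–14 + 20 → 189; 15–29 + 50 → 128; 30–44 − 50 → 410; 45–59 + 50 → 523; 60–74 + 50 → 263; 75+ − 50 → 1637
Giving 189 / 128 / 410 / 523 / 263 / 1637.
Total: 4980 → 3150; change = -1830; percentage change = -36.7%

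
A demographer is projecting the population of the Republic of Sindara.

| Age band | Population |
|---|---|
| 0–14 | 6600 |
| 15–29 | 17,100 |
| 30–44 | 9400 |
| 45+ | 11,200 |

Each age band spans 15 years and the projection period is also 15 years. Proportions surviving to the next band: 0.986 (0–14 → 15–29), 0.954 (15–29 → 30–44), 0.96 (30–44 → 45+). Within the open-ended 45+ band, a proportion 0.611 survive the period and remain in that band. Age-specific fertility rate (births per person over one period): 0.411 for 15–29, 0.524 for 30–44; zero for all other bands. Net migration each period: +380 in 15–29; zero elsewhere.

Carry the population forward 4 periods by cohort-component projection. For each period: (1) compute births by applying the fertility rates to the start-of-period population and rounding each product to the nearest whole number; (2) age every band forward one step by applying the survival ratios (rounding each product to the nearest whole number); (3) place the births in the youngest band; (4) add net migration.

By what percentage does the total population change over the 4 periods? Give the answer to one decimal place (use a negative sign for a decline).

24.3

Numbering the groups 1..4 from youngest to oldest:
After projecting period 1:
Births: 17100 × 0.411 = 7028 ; 9400 × 0.524 = 4926 → total 11954
Group 2: 6600 × 0.986 = 6508
Group 3: 17100 × 0.954 = 16313
Group 4: 9400 × 0.96 + 11200 × 0.611 = 9024 + 6843 = 15867
Net migration: Group 2 + 380 → 6888
Population now: 0–14=11954, 15–29=6888, 30–44=16313, 45+=15867
After projecting period 2:
Births: 6888 × 0.411 = 2831 ; 16313 × 0.524 = 8548 → total 11379
Group 2: 11954 × 0.986 = 11787
Group 3: 6888 × 0.954 = 6571
Group 4: 16313 × 0.96 + 15867 × 0.611 = 15660 + 9695 = 25355
Net migration: Group 2 + 380 → 12167
Population now: 0–14=11379, 15–29=12167, 30–44=6571, 45+=25355
After projecting period 3:
Births: 12167 × 0.411 = 5001 ; 6571 × 0.524 = 3443 → total 8444
Group 2: 11379 × 0.986 = 11220
Group 3: 12167 × 0.954 = 11607
Group 4: 6571 × 0.96 + 25355 × 0.611 = 6308 + 15492 = 21800
Net migration: Group 2 + 380 → 11600
Population now: 0–14=8444, 15–29=11600, 30–44=11607, 45+=21800
After projecting period 4:
Births: 11600 × 0.411 = 4768 ; 11607 × 0.524 = 6082 → total 10850
Group 2: 8444 × 0.986 = 8326
Group 3: 11600 × 0.954 = 11066
Group 4: 11607 × 0.96 + 21800 × 0.611 = 11143 + 13320 = 24463
Net migration: Group 2 + 380 → 8706
Population now: 0–14=10850, 15–29=8706, 30–44=11066, 45+=24463
Total: 44300 → 55085; change = 10785; percentage change = 24.3%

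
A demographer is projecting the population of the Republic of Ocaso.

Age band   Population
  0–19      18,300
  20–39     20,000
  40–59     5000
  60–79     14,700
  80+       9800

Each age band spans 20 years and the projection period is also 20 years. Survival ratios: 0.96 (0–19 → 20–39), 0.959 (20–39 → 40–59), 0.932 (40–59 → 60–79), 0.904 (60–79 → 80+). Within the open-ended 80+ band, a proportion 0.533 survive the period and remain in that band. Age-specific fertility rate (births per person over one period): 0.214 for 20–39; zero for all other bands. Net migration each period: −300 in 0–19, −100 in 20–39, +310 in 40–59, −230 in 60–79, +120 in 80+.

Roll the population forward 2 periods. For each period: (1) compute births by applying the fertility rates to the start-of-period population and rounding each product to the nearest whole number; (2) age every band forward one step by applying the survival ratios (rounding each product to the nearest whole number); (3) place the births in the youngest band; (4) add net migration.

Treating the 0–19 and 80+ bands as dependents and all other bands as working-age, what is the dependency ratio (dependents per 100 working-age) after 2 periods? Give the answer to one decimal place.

Numbering the bands 1..5 from youngest to oldest:
— Period 1 —
Births: 20000 × 0.214 = 4280
Band 2: 18300 × 0.96 = 17568
Band 3: 20000 × 0.959 = 19180
Band 4: 5000 × 0.932 = 4660
Band 5: 14700 × 0.904 + 9800 × 0.533 = 13289 + 5223 = 18512
Net migration: Band 1 − 300 → 3980; Band 2 − 100 → 17468; Band 3 + 310 → 19490; Band 4 − 230 → 4430; Band 5 + 120 → 18632
→ [3980, 17468, 19490, 4430, 18632]
— Period 2 —
Births: 17468 × 0.214 = 3738
Band 2: 3980 × 0.96 = 3821
Band 3: 17468 × 0.959 = 16752
Band 4: 19490 × 0.932 = 18165
Band 5: 4430 × 0.904 + 18632 × 0.533 = 4005 + 9931 = 13936
Net migration: Band 1 − 300 → 3438; Band 2 − 100 → 3721; Band 3 + 310 → 17062; Band 4 − 230 → 17935; Band 5 + 120 → 14056
→ [3438, 3721, 17062, 17935, 14056]
Dependents (band 0–19 + band 80+) = 3438 + 14056 = 17494; working-age = 38718; ratio = 17494/38718 × 100 = 45.2

45.2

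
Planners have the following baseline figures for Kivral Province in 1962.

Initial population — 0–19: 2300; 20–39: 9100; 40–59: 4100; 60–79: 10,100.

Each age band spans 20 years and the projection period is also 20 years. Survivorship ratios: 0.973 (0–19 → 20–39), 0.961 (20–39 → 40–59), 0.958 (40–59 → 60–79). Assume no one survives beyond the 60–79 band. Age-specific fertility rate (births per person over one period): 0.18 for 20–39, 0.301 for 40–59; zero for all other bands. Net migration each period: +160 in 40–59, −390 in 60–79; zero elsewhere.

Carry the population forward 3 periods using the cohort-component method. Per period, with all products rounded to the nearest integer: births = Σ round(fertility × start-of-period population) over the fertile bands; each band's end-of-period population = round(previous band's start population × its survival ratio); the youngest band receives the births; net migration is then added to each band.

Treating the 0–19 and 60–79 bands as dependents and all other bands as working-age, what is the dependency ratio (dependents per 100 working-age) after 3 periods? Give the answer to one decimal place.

— Period 1 —
Births: 9100 × 0.18 = 1638, 4100 × 0.301 = 1234 ⇒ total 2872
20–39: 2300 × 0.973 = 2238
40–59: 9100 × 0.961 = 8745
60–79: 4100 × 0.958 = 3928
Net migration: 40–59 + 160 → 8905; 60–79 − 390 → 3538
End of period: [2872, 2238, 8905, 3538]
— Period 2 —
Births: 2238 × 0.18 = 403, 8905 × 0.301 = 2680 ⇒ total 3083
20–39: 2872 × 0.973 = 2794
40–59: 2238 × 0.961 = 2151
60–79: 8905 × 0.958 = 8531
Net migration: 40–59 + 160 → 2311; 60–79 − 390 → 8141
End of period: [3083, 2794, 2311, 8141]
— Period 3 —
Births: 2794 × 0.18 = 503, 2311 × 0.301 = 696 ⇒ total 1199
20–39: 3083 × 0.973 = 3000
40–59: 2794 × 0.961 = 2685
60–79: 2311 × 0.958 = 2214
Net migration: 40–59 + 160 → 2845; 60–79 − 390 → 1824
End of period: [1199, 3000, 2845, 1824]
Dependents (band 0–19 + band 60–79) = 1199 + 1824 = 3023; working-age = 5845; ratio = 3023/5845 × 100 = 51.7

51.7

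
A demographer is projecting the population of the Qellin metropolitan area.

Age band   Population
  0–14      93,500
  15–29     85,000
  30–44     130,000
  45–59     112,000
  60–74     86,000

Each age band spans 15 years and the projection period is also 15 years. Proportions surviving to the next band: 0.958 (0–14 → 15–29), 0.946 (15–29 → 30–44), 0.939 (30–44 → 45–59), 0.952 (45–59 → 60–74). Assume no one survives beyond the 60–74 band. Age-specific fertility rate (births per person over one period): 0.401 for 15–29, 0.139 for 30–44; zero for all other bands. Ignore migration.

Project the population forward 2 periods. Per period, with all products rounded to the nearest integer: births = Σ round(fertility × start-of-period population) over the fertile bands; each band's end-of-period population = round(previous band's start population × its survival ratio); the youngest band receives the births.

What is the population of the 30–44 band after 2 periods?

84736

(Groups numbered youngest = 1 to oldest = 5.)
Period 1:
Births: 85000 × 0.401 = 34085 ; 130000 × 0.139 = 18070 ⇒ total 52155
Group 2: 93500 × 0.958 = 89573
Group 3: 85000 × 0.946 = 80410
Group 4: 130000 × 0.939 = 122070
Group 5: 112000 × 0.952 = 106624
End of period: [52155, 89573, 80410, 122070, 106624]
Period 2:
Births: 89573 × 0.401 = 35919 ; 80410 × 0.139 = 11177 ⇒ total 47096
Group 2: 52155 × 0.958 = 49964
Group 3: 89573 × 0.946 = 84736
Group 4: 80410 × 0.939 = 75505
Group 5: 122070 × 0.952 = 116211
End of period: [47096, 49964, 84736, 75505, 116211]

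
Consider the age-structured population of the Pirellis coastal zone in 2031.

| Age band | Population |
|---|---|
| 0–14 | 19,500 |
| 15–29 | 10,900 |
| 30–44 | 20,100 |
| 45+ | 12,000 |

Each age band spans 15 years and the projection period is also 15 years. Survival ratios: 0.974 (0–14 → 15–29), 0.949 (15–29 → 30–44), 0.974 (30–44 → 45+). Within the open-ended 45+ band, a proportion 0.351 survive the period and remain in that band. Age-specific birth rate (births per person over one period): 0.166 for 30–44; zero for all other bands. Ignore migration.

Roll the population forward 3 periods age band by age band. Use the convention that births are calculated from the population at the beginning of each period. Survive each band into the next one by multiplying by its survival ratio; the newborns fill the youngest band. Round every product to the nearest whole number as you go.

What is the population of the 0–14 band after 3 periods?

Call the groups 1 to 4, youngest first.
— Period 1 —
Births: 20100 × 0.166 = 3337
Group 2: 19500 × 0.974 = 18993
Group 3: 10900 × 0.949 = 10344
Group 4: 20100 × 0.974 + 12000 × 0.351 = 19577 + 4212 = 23789
Population now: 0–14=3337, 15–29=18993, 30–44=10344, 45+=23789
— Period 2 —
Births: 10344 × 0.166 = 1717
Group 2: 3337 × 0.974 = 3250
Group 3: 18993 × 0.949 = 18024
Group 4: 10344 × 0.974 + 23789 × 0.351 = 10075 + 8350 = 18425
Population now: 0–14=1717, 15–29=3250, 30–44=18024, 45+=18425
— Period 3 —
Births: 18024 × 0.166 = 2992
Group 2: 1717 × 0.974 = 1672
Group 3: 3250 × 0.949 = 3084
Group 4: 18024 × 0.974 + 18425 × 0.351 = 17555 + 6467 = 24022
Population now: 0–14=2992, 15–29=1672, 30–44=3084, 45+=24022

2992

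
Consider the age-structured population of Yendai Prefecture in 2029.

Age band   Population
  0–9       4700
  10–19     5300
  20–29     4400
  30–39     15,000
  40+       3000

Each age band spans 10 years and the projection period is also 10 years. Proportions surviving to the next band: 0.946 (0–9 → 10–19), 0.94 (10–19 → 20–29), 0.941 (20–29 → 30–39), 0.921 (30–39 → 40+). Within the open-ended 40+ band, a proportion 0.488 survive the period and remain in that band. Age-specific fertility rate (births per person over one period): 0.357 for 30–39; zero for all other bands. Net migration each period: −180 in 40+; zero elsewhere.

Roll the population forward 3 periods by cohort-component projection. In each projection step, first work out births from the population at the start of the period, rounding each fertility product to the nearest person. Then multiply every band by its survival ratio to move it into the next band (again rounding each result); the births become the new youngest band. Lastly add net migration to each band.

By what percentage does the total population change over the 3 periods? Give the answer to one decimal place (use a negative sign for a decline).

-34.3

Period 1.
Births: 15000 × 0.357 = 5355
10–19: 4700 × 0.946 = 4446
20–29: 5300 × 0.94 = 4982
30–39: 4400 × 0.941 = 4140
40+: 15000 × 0.921 + 3000 × 0.488 = 13815 + 1464 = 15279
Net migration: 40+ − 180 → 15099
→ [5355, 4446, 4982, 4140, 15099]
Period 2.
Births: 4140 × 0.357 = 1478
10–19: 5355 × 0.946 = 5066
20–29: 4446 × 0.94 = 4179
30–39: 4982 × 0.941 = 4688
40+: 4140 × 0.921 + 15099 × 0.488 = 3813 + 7368 = 11181
Net migration: 40+ − 180 → 11001
→ [1478, 5066, 4179, 4688, 11001]
Period 3.
Births: 4688 × 0.357 = 1674
10–19: 1478 × 0.946 = 1398
20–29: 5066 × 0.94 = 4762
30–39: 4179 × 0.941 = 3932
40+: 4688 × 0.921 + 11001 × 0.488 = 4318 + 5368 = 9686
Net migration: 40+ − 180 → 9506
→ [1674, 1398, 4762, 3932, 9506]
Total: 32400 → 21272; change = -11128; percentage change = -34.3%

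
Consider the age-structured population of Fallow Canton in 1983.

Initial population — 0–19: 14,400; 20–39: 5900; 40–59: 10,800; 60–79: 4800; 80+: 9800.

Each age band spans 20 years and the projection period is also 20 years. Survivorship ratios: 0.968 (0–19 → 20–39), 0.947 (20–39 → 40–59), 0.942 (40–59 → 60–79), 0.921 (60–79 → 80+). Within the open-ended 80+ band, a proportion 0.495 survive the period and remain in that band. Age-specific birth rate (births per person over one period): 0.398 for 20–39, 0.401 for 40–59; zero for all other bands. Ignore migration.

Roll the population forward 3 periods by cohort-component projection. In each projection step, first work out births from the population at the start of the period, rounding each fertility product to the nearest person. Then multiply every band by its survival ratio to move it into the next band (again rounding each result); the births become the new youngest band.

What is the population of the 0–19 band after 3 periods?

7866

Call the groups 1 to 5, youngest first.
After projecting period 1:
Births: 5900 × 0.398 = 2348  |  10800 × 0.401 = 4331 — total 6679
Group 2: 14400 × 0.968 = 13939
Group 3: 5900 × 0.947 = 5587
Group 4: 10800 × 0.942 = 10174
Group 5: 4800 × 0.921 + 9800 × 0.495 = 4421 + 4851 = 9272
End of period: [6679, 13939, 5587, 10174, 9272]
After projecting period 2:
Births: 13939 × 0.398 = 5548  |  5587 × 0.401 = 2240 — total 7788
Group 2: 6679 × 0.968 = 6465
Group 3: 13939 × 0.947 = 13200
Group 4: 5587 × 0.942 = 5263
Group 5: 10174 × 0.921 + 9272 × 0.495 = 9370 + 4590 = 13960
End of period: [7788, 6465, 13200, 5263, 13960]
After projecting period 3:
Births: 6465 × 0.398 = 2573  |  13200 × 0.401 = 5293 — total 7866
Group 2: 7788 × 0.968 = 7539
Group 3: 6465 × 0.947 = 6122
Group 4: 13200 × 0.942 = 12434
Group 5: 5263 × 0.921 + 13960 × 0.495 = 4847 + 6910 = 11757
End of period: [7866, 7539, 6122, 12434, 11757]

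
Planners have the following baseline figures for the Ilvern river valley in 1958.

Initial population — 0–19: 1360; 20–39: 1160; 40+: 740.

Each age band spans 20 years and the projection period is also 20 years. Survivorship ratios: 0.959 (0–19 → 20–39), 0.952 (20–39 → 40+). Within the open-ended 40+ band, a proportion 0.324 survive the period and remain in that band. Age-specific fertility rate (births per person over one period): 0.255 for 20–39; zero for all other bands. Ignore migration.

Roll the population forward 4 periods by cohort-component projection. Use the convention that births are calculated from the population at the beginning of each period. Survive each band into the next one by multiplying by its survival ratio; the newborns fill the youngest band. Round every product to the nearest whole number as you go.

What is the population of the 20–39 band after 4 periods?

69

Period 1:
Births: 1160 × 0.255 = 296
20–39: 1360 × 0.959 = 1304
40+: 1160 × 0.952 + 740 × 0.324 = 1104 + 240 = 1344
End of period: [296, 1304, 1344]
Period 2:
Births: 1304 × 0.255 = 333
20–39: 296 × 0.959 = 284
40+: 1304 × 0.952 + 1344 × 0.324 = 1241 + 435 = 1676
End of period: [333, 284, 1676]
Period 3:
Births: 284 × 0.255 = 72
20–39: 333 × 0.959 = 319
40+: 284 × 0.952 + 1676 × 0.324 = 270 + 543 = 813
End of period: [72, 319, 813]
Period 4:
Births: 319 × 0.255 = 81
20–39: 72 × 0.959 = 69
40+: 319 × 0.952 + 813 × 0.324 = 304 + 263 = 567
End of period: [81, 69, 567]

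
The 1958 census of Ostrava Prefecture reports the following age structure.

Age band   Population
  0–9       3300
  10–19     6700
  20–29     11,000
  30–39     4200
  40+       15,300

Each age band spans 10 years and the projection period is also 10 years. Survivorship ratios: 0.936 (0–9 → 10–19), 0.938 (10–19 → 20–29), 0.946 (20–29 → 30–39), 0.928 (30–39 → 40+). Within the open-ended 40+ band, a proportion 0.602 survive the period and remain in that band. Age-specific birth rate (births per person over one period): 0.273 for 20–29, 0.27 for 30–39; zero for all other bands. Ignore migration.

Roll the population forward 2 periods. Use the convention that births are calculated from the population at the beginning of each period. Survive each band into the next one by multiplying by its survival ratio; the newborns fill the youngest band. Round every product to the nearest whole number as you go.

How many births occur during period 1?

4137

[period 1]
Births: 11000 × 0.273 = 3003, 4200 × 0.27 = 1134 → total 4137
10–19: 3300 × 0.936 = 3089
20–29: 6700 × 0.938 = 6285
30–39: 11000 × 0.946 = 10406
40+: 4200 × 0.928 + 15300 × 0.602 = 3898 + 9211 = 13109
→ [4137, 3089, 6285, 10406, 13109]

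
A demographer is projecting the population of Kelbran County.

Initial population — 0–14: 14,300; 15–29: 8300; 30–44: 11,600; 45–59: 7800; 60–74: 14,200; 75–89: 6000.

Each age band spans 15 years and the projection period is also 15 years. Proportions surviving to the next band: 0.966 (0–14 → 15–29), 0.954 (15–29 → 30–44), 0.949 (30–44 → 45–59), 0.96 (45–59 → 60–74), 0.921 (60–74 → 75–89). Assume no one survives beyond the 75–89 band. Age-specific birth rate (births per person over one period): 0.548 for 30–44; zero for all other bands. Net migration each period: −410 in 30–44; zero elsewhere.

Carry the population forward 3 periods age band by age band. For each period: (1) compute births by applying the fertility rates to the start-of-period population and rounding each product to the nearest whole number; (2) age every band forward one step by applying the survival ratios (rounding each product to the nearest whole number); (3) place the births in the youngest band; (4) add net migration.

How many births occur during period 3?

6997

— Period 1 —
Births: 11600 × 0.548 = 6357
15–29: 14300 × 0.966 = 13814
30–44: 8300 × 0.954 = 7918
45–59: 11600 × 0.949 = 11008
60–74: 7800 × 0.96 = 7488
75–89: 14200 × 0.921 = 13078
Net migration: 30–44 − 410 → 7508
Population now: 0–14=6357, 15–29=13814, 30–44=7508, 45–59=11008, 60–74=7488, 75–89=13078
— Period 2 —
Births: 7508 × 0.548 = 4114
15–29: 6357 × 0.966 = 6141
30–44: 13814 × 0.954 = 13179
45–59: 7508 × 0.949 = 7125
60–74: 11008 × 0.96 = 10568
75–89: 7488 × 0.921 = 6896
Net migration: 30–44 − 410 → 12769
Population now: 0–14=4114, 15–29=6141, 30–44=12769, 45–59=7125, 60–74=10568, 75–89=6896
— Period 3 —
Births: 12769 × 0.548 = 6997
15–29: 4114 × 0.966 = 3974
30–44: 6141 × 0.954 = 5859
45–59: 12769 × 0.949 = 12118
60–74: 7125 × 0.96 = 6840
75–89: 10568 × 0.921 = 9733
Net migration: 30–44 − 410 → 5449
Population now: 0–14=6997, 15–29=3974, 30–44=5449, 45–59=12118, 60–74=6840, 75–89=9733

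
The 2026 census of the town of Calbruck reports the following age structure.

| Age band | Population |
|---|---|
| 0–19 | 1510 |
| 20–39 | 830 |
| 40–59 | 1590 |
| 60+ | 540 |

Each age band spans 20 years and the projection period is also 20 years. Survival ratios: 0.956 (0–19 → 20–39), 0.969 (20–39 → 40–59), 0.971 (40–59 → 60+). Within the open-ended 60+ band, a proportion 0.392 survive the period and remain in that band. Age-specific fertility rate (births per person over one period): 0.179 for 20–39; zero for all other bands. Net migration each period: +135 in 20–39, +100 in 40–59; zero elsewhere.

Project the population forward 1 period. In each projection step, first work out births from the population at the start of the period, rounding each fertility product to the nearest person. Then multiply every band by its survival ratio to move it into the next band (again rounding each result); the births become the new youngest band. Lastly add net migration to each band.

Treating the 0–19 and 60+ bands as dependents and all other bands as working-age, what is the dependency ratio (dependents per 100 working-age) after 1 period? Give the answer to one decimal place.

76.7

Period 1.
Births: 830 * 0.179 = 149
20–39: 1510 * 0.956 = 1444
40–59: 830 * 0.969 = 804
60+: 1590 * 0.971 + 540 * 0.392 = 1544 + 212 = 1756
Net migration: 20–39 + 135 → 1579; 40–59 + 100 → 904
End of period: [149, 1579, 904, 1756]
Dependents (band 0–19 + band 60+) = 149 + 1756 = 1905; working-age = 2483; ratio = 1905/2483 × 100 = 76.7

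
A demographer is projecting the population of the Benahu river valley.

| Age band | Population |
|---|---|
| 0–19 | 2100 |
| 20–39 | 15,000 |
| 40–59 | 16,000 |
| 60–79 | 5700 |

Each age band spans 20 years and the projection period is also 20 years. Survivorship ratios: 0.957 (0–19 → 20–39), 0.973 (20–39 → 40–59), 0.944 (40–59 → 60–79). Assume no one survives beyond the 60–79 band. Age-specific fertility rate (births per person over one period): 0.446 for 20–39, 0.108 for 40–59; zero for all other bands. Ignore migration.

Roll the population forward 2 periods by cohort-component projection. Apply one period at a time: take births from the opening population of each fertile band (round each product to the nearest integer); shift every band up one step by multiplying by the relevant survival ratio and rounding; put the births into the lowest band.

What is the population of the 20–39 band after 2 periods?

8056

Period 1.
Births: 15000 * 0.446 = 6690, 16000 * 0.108 = 1728 — total 8418
20–39: 2100 * 0.957 = 2010
40–59: 15000 * 0.973 = 14595
60–79: 16000 * 0.944 = 15104
End of period: [8418, 2010, 14595, 15104]
Period 2.
Births: 2010 * 0.446 = 896, 14595 * 0.108 = 1576 — total 2472
20–39: 8418 * 0.957 = 8056
40–59: 2010 * 0.973 = 1956
60–79: 14595 * 0.944 = 13778
End of period: [2472, 8056, 1956, 13778]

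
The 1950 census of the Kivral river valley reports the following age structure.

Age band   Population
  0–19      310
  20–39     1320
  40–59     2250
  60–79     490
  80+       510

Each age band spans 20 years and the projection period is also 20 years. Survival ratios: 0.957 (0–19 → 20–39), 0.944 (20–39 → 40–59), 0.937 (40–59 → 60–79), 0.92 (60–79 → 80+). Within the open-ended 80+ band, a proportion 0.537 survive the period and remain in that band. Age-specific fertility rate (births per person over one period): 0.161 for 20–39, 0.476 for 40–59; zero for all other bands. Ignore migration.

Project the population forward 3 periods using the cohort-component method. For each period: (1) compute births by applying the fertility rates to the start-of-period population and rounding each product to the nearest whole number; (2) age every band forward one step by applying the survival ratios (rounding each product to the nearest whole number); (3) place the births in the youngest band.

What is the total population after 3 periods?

4691

— Period 1 —
Births: 1320 × 0.161 = 213  |  2250 × 0.476 = 1071 → total 1284
20–39: 310 × 0.957 = 297
40–59: 1320 × 0.944 = 1246
60–79: 2250 × 0.937 = 2108
80+: 490 × 0.92 + 510 × 0.537 = 451 + 274 = 725
→ [1284, 297, 1246, 2108, 725]
— Period 2 —
Births: 297 × 0.161 = 48  |  1246 × 0.476 = 593 → total 641
20–39: 1284 × 0.957 = 1229
40–59: 297 × 0.944 = 280
60–79: 1246 × 0.937 = 1168
80+: 2108 × 0.92 + 725 × 0.537 = 1939 + 389 = 2328
→ [641, 1229, 280, 1168, 2328]
— Period 3 —
Births: 1229 × 0.161 = 198  |  280 × 0.476 = 133 → total 331
20–39: 641 × 0.957 = 613
40–59: 1229 × 0.944 = 1160
60–79: 280 × 0.937 = 262
80+: 1168 × 0.92 + 2328 × 0.537 = 1075 + 1250 = 2325
→ [331, 613, 1160, 262, 2325]
Total after period 3: 331 + 613 + 1160 + 262 + 2325 = 4691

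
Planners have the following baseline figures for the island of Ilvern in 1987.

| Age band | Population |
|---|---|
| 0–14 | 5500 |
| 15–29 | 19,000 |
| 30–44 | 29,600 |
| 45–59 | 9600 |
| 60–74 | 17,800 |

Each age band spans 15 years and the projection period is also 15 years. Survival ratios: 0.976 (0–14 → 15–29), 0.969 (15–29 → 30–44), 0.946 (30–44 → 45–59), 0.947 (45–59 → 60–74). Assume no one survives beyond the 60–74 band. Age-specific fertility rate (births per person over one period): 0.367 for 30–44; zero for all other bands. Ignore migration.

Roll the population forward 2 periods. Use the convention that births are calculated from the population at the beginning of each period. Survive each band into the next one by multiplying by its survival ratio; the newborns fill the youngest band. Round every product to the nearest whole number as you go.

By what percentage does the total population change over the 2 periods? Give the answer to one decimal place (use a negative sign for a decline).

-18.4

Call the bands 1 to 5, youngest first.
— Period 1 —
Births: 29600 × 0.367 = 10863
Band 2: 5500 × 0.976 = 5368
Band 3: 19000 × 0.969 = 18411
Band 4: 29600 × 0.946 = 28002
Band 5: 9600 × 0.947 = 9091
Giving 10863 / 5368 / 18411 / 28002 / 9091.
— Period 2 —
Births: 18411 × 0.367 = 6757
Band 2: 10863 × 0.976 = 10602
Band 3: 5368 × 0.969 = 5202
Band 4: 18411 × 0.946 = 17417
Band 5: 28002 × 0.947 = 26518
Giving 6757 / 10602 / 5202 / 17417 / 26518.
Total: 81500 → 66496; change = -15004; percentage change = -18.4%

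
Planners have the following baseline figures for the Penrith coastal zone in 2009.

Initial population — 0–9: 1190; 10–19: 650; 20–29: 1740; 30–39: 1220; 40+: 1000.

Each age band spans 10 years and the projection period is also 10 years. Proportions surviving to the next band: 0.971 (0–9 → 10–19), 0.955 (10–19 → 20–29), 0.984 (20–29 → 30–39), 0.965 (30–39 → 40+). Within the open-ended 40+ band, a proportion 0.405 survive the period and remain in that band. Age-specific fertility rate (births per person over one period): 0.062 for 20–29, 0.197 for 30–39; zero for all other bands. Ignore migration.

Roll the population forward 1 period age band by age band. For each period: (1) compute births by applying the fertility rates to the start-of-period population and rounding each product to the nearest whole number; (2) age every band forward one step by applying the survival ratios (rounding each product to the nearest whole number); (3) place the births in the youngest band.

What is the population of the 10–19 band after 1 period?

1155

Numbering the groups 1..5 from youngest to oldest:
[period 1]
Births: 1740 * 0.062 = 108  |  1220 * 0.197 = 240 → total 348
Group 2: 1190 * 0.971 = 1155
Group 3: 650 * 0.955 = 621
Group 4: 1740 * 0.984 = 1712
Group 5: 1220 * 0.965 + 1000 * 0.405 = 1177 + 405 = 1582
→ [348, 1155, 621, 1712, 1582]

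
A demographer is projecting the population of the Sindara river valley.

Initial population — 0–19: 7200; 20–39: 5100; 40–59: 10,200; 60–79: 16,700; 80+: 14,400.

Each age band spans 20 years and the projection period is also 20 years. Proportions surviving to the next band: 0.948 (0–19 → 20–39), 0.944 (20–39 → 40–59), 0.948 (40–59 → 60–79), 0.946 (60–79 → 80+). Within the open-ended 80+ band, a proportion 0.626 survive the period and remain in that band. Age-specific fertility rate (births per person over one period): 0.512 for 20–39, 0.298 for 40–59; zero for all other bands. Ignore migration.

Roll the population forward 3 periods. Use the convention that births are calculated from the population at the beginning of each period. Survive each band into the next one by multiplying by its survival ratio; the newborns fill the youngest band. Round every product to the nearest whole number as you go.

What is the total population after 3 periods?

Call the groups 1 to 5, youngest first.
Period 1:
Births: 5100 * 0.512 = 2611 ; 10200 * 0.298 = 3040 ⇒ total 5651
Group 2: 7200 * 0.948 = 6826
Group 3: 5100 * 0.944 = 4814
Group 4: 10200 * 0.948 = 9670
Group 5: 16700 * 0.946 + 14400 * 0.626 = 15798 + 9014 = 24812
Giving 5651 / 6826 / 4814 / 9670 / 24812.
Period 2:
Births: 6826 * 0.512 = 3495 ; 4814 * 0.298 = 1435 ⇒ total 4930
Group 2: 5651 * 0.948 = 5357
Group 3: 6826 * 0.944 = 6444
Group 4: 4814 * 0.948 = 4564
Group 5: 9670 * 0.946 + 24812 * 0.626 = 9148 + 15532 = 24680
Giving 4930 / 5357 / 6444 / 4564 / 24680.
Period 3:
Births: 5357 * 0.512 = 2743 ; 6444 * 0.298 = 1920 ⇒ total 4663
Group 2: 4930 * 0.948 = 4674
Group 3: 5357 * 0.944 = 5057
Group 4: 6444 * 0.948 = 6109
Group 5: 4564 * 0.946 + 24680 * 0.626 = 4318 + 15450 = 19768
Giving 4663 / 4674 / 5057 / 6109 / 19768.
Total after period 3: 4663 + 4674 + 5057 + 6109 + 19768 = 40271

40271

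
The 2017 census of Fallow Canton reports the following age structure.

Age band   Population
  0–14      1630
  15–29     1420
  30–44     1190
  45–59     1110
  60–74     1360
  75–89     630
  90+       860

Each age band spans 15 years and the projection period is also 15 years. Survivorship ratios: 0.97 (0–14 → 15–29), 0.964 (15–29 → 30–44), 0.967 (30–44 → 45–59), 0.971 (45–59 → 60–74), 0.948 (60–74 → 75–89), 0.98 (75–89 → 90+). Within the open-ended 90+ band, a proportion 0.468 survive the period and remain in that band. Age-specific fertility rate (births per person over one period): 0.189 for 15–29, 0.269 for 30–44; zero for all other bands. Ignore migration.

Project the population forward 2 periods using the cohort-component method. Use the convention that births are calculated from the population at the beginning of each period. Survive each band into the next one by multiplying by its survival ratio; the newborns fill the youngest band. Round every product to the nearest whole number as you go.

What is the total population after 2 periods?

Call the bands 1 to 7, youngest first.
Period 1.
Births: 1420 × 0.189 = 268, 1190 × 0.269 = 320 → 588
Band 2: 1630 × 0.97 = 1581
Band 3: 1420 × 0.964 = 1369
Band 4: 1190 × 0.967 = 1151
Band 5: 1110 × 0.971 = 1078
Band 6: 1360 × 0.948 = 1289
Band 7: 630 × 0.98 + 860 × 0.468 = 617 + 402 = 1019
→ [588, 1581, 1369, 1151, 1078, 1289, 1019]
Period 2.
Births: 1581 × 0.189 = 299, 1369 × 0.269 = 368 → 667
Band 2: 588 × 0.97 = 570
Band 3: 1581 × 0.964 = 1524
Band 4: 1369 × 0.967 = 1324
Band 5: 1151 × 0.971 = 1118
Band 6: 1078 × 0.948 = 1022
Band 7: 1289 × 0.98 + 1019 × 0.468 = 1263 + 477 = 1740
→ [667, 570, 1524, 1324, 1118, 1022, 1740]
Total after period 2: 667 + 570 + 1524 + 1324 + 1118 + 1022 + 1740 = 7965

7965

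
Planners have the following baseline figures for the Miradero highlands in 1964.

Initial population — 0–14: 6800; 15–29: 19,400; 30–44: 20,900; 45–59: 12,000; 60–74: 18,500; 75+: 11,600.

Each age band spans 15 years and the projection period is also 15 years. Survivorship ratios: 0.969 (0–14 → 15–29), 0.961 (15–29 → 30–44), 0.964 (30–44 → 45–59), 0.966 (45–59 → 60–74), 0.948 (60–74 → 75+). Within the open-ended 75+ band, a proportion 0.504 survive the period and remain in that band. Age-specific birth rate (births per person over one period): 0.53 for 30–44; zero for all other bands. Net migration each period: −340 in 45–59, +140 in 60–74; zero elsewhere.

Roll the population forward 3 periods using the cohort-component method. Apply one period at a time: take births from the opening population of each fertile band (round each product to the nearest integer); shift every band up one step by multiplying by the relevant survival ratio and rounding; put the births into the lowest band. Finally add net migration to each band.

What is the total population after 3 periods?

76002

Period 1:
Births: 20900 × 0.53 = 11077
15–29: 6800 × 0.969 = 6589
30–44: 19400 × 0.961 = 18643
45–59: 20900 × 0.964 = 20148
60–74: 12000 × 0.966 = 11592
75+: 18500 × 0.948 + 11600 × 0.504 = 17538 + 5846 = 23384
Net migration: 45–59 − 340 → 19808; 60–74 + 140 → 11732
→ [11077, 6589, 18643, 19808, 11732, 23384]
Period 2:
Births: 18643 × 0.53 = 9881
15–29: 11077 × 0.969 = 10734
30–44: 6589 × 0.961 = 6332
45–59: 18643 × 0.964 = 17972
60–74: 19808 × 0.966 = 19135
75+: 11732 × 0.948 + 23384 × 0.504 = 11122 + 11786 = 22908
Net migration: 45–59 − 340 → 17632; 60–74 + 140 → 19275
→ [9881, 10734, 6332, 17632, 19275, 22908]
Period 3:
Births: 6332 × 0.53 = 3356
15–29: 9881 × 0.969 = 9575
30–44: 10734 × 0.961 = 10315
45–59: 6332 × 0.964 = 6104
60–74: 17632 × 0.966 = 17033
75+: 19275 × 0.948 + 22908 × 0.504 = 18273 + 11546 = 29819
Net migration: 45–59 − 340 → 5764; 60–74 + 140 → 17173
→ [3356, 9575, 10315, 5764, 17173, 29819]
Total after period 3: 3356 + 9575 + 10315 + 5764 + 17173 + 29819 = 76002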